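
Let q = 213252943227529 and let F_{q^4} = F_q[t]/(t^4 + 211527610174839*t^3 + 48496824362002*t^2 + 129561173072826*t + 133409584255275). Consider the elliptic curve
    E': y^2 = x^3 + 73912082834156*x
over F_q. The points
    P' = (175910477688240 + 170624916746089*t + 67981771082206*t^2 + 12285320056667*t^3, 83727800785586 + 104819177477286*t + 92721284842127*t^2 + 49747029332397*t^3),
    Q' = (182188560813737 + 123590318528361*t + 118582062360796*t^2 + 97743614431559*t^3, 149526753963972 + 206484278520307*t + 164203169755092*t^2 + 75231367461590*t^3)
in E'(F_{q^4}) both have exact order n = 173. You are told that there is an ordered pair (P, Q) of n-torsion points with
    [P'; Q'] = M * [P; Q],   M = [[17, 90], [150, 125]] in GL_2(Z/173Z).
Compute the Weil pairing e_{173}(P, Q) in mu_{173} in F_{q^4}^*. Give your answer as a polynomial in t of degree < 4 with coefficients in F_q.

123983748542086 + 72627052853334*t + 81827142170388*t^2 + 206429812564737*t^3

e_{173} is bilinear + alternating on E[173], so e_{173}(17*P + 90*Q, 150*P + 125*Q) = e_{173}(P,Q)^(17*125-90*150).
17*125 - 90*150 = -11375; reduced mod 173: det = 43, inverse 169.
Build f_{173,P'} and f_{173,Q'} via the 8-bit ladder of 173=10101101_2; evaluate at shifted divisors; quotient in F_{213252943227529^4}.
So e_{173}(P',Q') = 50238653527247 + 36319789190449*t + 47255309620237*t^2 + 120894755061210*t^3.
Raise to 169: e(P,Q) = 123983748542086 + 72627052853334*t + 81827142170388*t^2 + 206429812564737*t^3 in mu_{173}.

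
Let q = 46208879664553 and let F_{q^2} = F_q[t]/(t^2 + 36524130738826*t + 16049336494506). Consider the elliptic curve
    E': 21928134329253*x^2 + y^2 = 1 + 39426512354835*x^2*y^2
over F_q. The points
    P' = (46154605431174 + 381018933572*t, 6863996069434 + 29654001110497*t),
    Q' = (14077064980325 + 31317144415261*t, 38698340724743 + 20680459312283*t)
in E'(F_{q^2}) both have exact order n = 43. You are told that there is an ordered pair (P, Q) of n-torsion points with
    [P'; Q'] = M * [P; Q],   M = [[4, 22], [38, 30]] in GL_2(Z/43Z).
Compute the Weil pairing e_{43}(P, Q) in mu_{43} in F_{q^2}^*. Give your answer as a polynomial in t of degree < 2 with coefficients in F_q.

8030000611769 + 35370765795693*t

e_{43}(aP+bQ,cP+dQ) = e_{43}(P,Q)^(ad-bc); with (a,b,c,d)=(4,22,38,30) this gives the det-43 law.
det M = 4*30 - 22*38 = -716 = 15 (mod 43); 15^{-1} = 23 (mod 43).
Edwards->Montgomery: u=(1+y)/(1-y), v=u/x -> 18219177947534v^2=u^3+21527334801219u^2+u; then x_W=18729845325881u+10225774447348: y^2=x^3+39631013874592*x+19998706326004.
n = 43 = (101011)_2 (6 bits, wt 4); accumulate f_{43,P'}(Q'+S)/f_{43,P'}(S) along the 5-step ladder.
Miller gives e_{43}(P',Q') = 21985221685148 + 31783856097957*t in F_{46208879664553^2}.
(21985221685148 + 31783856097957*t)^{23} mod (46208879664553,f) = 8030000611769 + 35370765795693*t.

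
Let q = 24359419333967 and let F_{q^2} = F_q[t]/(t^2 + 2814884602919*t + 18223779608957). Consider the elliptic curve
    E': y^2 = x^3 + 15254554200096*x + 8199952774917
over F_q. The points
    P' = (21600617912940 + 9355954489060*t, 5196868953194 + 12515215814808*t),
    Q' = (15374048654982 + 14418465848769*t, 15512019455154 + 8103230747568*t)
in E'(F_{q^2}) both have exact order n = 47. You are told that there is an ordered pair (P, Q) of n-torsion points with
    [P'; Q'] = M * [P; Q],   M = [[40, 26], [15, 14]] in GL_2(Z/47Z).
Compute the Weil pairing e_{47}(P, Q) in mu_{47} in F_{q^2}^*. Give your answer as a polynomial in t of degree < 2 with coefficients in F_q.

Since e_{47}(P,P)=e_{47}(Q,Q)=1 and e_{47}(Q,P)=e_{47}(P,Q)^{-1}, expanding e_{47}(40*P + 26*Q,15*P + 14*Q) leaves e(P,Q)^det(M).
det M = 40*14 - 26*15 = 170 = 29 (mod 47); 29^{-1} = 13 (mod 47).
6-bit Miller (101111) on E'/F_{24359419333967} with a'=15254554200096, b'=8199952774917: accumulate tangent/chord ratios at Q'+S and P'+S'.
Result: e(P',Q') = 14094710537565 + 8552384137805*t.
e_{47}(P,Q) = (14094710537565 + 8552384137805*t)^{13} = 10051779170431 + 3805850060974*t.

10051779170431 + 3805850060974*t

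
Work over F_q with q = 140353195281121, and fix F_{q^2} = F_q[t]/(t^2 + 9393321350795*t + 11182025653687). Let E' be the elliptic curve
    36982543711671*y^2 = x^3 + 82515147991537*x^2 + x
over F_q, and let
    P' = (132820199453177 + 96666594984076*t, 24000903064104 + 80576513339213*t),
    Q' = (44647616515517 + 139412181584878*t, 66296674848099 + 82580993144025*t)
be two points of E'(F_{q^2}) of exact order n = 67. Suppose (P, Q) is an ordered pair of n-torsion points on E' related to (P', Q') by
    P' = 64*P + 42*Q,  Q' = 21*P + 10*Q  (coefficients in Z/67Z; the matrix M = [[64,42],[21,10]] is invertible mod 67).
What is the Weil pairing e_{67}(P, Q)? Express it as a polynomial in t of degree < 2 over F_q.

Under M = [[64,42],[21,10]] in GL_2(Z/67), e_{67}(P',Q') = e_{67}(P,Q)^(64*10-42*21 mod 67).
Inverting 26 mod 67: 49. Thus e_{67}(P,Q) = e(P',Q')^{49}.
Set x_W=2823169548527*u+14199197216288, y_W=2823169548527*v; then E': y_W^2=x_W^3+62652294855903*x_W+35971951231379.
Build f_{67,P'} and f_{67,Q'} via the 7-bit ladder of 67=1000011_2; evaluate at shifted divisors; quotient in F_{140353195281121^2}.
f_P(D_Q)/f_Q(D_P) = 135960535217992 + 6124188336748*t.
Raise to 49: e(P,Q) = 49560415920549 + 10216120052967*t in mu_{67}.

49560415920549 + 10216120052967*t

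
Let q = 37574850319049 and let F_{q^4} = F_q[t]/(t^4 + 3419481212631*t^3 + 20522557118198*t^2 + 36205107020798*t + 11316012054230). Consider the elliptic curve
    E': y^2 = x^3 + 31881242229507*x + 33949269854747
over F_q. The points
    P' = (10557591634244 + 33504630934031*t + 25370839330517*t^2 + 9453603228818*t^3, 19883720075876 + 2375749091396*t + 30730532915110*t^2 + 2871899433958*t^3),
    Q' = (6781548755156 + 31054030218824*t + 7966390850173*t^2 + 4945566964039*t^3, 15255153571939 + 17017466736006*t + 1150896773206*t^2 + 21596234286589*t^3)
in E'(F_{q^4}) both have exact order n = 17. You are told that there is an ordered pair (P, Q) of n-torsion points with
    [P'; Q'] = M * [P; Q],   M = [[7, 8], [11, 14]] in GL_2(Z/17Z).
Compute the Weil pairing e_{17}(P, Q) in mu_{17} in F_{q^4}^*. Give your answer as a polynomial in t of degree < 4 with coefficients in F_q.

Under M = [[7,8],[11,14]] in GL_2(Z/17), e_{17}(P',Q') = e_{17}(P,Q)^(7*14-8*11 mod 17).
7*14 - 8*11 = 10; reduced mod 17: det = 10, inverse 12.
Miller loop for e_{17} over F_{37574850319049^4}: bits of 17 = 10001; 4 double steps + 1 add steps, l/v at each.
Miller gives e_{17}(P',Q') = 12180904122392 + 15095842330190*t + 33946210235945*t^2 + 24667344936284*t^3 in F_{37574850319049^4}.
Finally e_{17}(P,Q) = 13517540207584 + 6315794174052*t + 15577282992764*t^2 + 21175730638892*t^3.

13517540207584 + 6315794174052*t + 15577282992764*t^2 + 21175730638892*t^3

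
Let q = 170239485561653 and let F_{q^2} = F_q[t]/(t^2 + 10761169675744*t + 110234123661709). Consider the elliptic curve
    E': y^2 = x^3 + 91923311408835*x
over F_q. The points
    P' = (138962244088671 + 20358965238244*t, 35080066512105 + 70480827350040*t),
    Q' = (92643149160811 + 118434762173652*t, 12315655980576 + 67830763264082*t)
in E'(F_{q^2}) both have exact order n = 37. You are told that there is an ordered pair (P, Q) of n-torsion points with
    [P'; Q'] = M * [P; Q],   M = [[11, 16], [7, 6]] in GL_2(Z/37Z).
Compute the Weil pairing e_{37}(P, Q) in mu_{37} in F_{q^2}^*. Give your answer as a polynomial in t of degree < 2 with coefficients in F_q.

143617985682427 + 130786783463960*t

Since e_{37}(P,P)=e_{37}(Q,Q)=1 and e_{37}(Q,P)=e_{37}(P,Q)^{-1}, expanding e_{37}(11*P + 16*Q,7*P + 6*Q) leaves e(P,Q)^det(M).
det M = 11*6 - 16*7 = -46 = 28 (mod 37); 28^{-1} = 4 (mod 37).
Run Miller on y^2=x^3+91923311408835*x over F_{170239485561653}: ladder 100101 (6 bits); e = f_P(D_Q)/f_Q(D_P).
e_{37}(P',Q') = 74137437879507 + 62771867267482*t.
e_{37}(P,Q) = (74137437879507 + 62771867267482*t)^{4} = 143617985682427 + 130786783463960*t.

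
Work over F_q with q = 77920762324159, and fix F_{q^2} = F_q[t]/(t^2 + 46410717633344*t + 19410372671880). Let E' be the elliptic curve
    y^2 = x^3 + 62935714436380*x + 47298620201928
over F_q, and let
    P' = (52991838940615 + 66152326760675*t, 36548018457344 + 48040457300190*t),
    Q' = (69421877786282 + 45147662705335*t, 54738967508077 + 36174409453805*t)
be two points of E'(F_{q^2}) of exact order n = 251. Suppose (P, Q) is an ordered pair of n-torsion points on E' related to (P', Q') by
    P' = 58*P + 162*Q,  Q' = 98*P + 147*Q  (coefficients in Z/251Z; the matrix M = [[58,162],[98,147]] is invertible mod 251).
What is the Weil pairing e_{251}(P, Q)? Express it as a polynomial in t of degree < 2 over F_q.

e_{251} is bilinear + alternating on E[251], so e_{251}(58*P + 162*Q, 98*P + 147*Q) = e_{251}(P,Q)^(58*147-162*98).
Hence e(P,Q) = e(P',Q')^{152} where 152 = 180^{-1} mod 251.
8-bit Miller (11111011) on E'/F_{77920762324159} with a'=62935714436380, b'=47298620201928: accumulate tangent/chord ratios at Q'+S and P'+S'.
So e_{251}(P',Q') = 28390147320092 + 12046513629048*t.
Thus e_{251}(P,Q) = 77457047055268 + 1602617685410*t.

77457047055268 + 1602617685410*t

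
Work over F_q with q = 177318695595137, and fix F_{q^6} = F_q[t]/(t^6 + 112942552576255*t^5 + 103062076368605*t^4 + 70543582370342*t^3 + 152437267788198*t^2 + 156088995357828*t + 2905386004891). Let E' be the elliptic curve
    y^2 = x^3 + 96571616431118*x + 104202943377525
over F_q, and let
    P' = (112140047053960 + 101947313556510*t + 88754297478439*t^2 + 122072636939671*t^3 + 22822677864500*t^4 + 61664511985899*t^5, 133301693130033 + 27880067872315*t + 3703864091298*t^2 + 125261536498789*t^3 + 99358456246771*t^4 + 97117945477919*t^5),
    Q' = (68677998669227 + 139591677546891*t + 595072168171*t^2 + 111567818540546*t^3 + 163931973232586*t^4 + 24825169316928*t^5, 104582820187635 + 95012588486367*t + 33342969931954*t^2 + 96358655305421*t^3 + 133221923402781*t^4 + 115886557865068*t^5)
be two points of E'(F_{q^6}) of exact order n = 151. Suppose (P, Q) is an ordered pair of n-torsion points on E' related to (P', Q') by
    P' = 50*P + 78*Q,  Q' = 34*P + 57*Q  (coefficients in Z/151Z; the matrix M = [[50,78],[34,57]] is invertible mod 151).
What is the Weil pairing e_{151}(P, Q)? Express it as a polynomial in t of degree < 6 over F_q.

e_{151} is bilinear + alternating on E[151], so e_{151}(50*P + 78*Q, 34*P + 57*Q) = e_{151}(P,Q)^(50*57-78*34).
So e_{151}(P,Q) = e_{151}(P',Q')^{45}, since 47*45 = 1 mod 151.
n = 151 = (10010111)_2 (8 bits, wt 5); accumulate f_{151,P'}(Q'+S)/f_{151,P'}(S) along the 7-step ladder.
The quotient is 113062018927169 + 4723781292245*t + 8484084378325*t^2 + 67699526265662*t^3 + 37167187769867*t^4 + 3195491866712*t^5.
Finally e_{151}(P,Q) = 157451498567138 + 31298396638542*t + 30524080591060*t^2 + 1793234822518*t^3 + 157281985956156*t^4 + 19760605099556*t^5.

157451498567138 + 31298396638542*t + 30524080591060*t^2 + 1793234822518*t^3 + 157281985956156*t^4 + 19760605099556*t^5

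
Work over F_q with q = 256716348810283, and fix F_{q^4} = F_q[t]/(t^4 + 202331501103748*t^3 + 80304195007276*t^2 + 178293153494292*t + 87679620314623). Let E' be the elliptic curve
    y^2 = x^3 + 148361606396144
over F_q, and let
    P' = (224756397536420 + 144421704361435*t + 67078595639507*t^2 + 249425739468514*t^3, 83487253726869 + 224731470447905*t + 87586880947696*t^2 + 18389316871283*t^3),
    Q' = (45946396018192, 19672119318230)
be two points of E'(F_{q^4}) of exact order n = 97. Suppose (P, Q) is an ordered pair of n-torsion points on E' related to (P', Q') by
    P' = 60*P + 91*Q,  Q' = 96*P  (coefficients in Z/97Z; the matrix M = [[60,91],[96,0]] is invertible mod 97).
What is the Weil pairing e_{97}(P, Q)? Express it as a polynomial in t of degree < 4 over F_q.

Since e_{97}(P,P)=e_{97}(Q,Q)=1 and e_{97}(Q,P)=e_{97}(P,Q)^{-1}, expanding e_{97}(60*P + 91*Q,96*P) leaves e(P,Q)^det(M).
So e_{97}(P,Q) = e_{97}(P',Q')^{16}, since 91*16 = 1 mod 97.
Double-and-add over 1100001: 7-1 doublings, 3-1 additions; each step l_{T,T}/v_{2T} or l_{T,P'}/v at Q'+S for random S.
So e_{97}(P',Q') = 74462830859085 + 230309732201693*t + 15096138584536*t^2 + 191690456992344*t^3.
Raise to 16: e(P,Q) = 239325775029328 + 61465671372339*t + 115430527429225*t^2 + 22060109426749*t^3 in mu_{97}.

239325775029328 + 61465671372339*t + 115430527429225*t^2 + 22060109426749*t^3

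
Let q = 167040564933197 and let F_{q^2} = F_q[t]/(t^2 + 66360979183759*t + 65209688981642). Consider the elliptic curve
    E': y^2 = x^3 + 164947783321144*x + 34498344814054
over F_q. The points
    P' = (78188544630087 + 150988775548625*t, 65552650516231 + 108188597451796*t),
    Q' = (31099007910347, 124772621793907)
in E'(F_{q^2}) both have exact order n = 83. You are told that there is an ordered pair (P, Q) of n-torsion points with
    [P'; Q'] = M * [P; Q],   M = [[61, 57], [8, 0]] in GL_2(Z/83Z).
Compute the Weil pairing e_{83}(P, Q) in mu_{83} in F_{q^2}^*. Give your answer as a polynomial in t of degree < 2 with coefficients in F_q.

Under M = [[61,57],[8,0]] in GL_2(Z/83), e_{83}(P',Q') = e_{83}(P,Q)^(61*0-57*8 mod 83).
det M = 61*0 - 57*8 = -456 = 42 (mod 83); 42^{-1} = 2 (mod 83).
Run Miller on y^2=x^3+164947783321144*x+34498344814054 over F_{167040564933197}: ladder 1010011 (7 bits); e = f_P(D_Q)/f_Q(D_P).
The quotient is 34311010275858 + 38312062923893*t.
Raise to 2: e(P,Q) = 156936537074724 + 110418414719523*t in mu_{83}.

156936537074724 + 110418414719523*t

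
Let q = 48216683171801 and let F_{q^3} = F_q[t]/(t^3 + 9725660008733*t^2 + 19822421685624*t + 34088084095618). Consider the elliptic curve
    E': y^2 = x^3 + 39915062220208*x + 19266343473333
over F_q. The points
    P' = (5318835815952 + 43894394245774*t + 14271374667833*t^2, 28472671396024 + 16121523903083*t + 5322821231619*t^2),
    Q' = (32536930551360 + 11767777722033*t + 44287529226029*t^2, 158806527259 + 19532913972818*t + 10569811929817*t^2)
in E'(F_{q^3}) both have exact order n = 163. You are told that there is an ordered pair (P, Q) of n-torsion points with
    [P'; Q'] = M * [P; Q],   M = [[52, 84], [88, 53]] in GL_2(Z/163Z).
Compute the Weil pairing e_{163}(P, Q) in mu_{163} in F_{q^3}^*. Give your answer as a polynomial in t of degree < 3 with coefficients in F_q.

e_{163}(aP+bQ,cP+dQ) = e_{163}(P,Q)^(ad-bc); with (a,b,c,d)=(52,84,88,53) this gives the det-163 law.
det(M) mod 163 = 91; its inverse in (Z/163)^* is 43 (check: 91*43 mod 163 = 1).
8-bit Miller (10100011) on E'/F_{48216683171801} with a'=39915062220208, b'=19266343473333: accumulate tangent/chord ratios at Q'+S and P'+S'.
So e_{163}(P',Q') = 16570835160466 + 47918679103731*t + 2221056283089*t^2.
Finally e_{163}(P,Q) = 21365530678605 + 40837818540071*t + 38277857307985*t^2.

21365530678605 + 40837818540071*t + 38277857307985*t^2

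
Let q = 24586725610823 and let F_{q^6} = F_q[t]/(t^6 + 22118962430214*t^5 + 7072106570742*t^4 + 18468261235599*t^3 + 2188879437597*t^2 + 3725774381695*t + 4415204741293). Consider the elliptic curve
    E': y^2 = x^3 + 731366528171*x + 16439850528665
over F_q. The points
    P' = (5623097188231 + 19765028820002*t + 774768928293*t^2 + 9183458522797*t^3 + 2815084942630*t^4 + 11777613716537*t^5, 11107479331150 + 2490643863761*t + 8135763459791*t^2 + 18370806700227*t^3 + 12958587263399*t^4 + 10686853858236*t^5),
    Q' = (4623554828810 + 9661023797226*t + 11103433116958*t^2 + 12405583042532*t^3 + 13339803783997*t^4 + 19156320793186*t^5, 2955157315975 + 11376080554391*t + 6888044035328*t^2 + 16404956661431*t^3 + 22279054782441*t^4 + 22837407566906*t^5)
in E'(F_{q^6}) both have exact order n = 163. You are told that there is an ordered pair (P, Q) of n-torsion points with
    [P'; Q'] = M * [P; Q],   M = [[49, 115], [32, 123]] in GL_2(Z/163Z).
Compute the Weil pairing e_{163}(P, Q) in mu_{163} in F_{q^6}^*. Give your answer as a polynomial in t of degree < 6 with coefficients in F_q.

13423565085034 + 327475102291*t + 2444671011926*t^2 + 9775529837193*t^3 + 24533238139710*t^4 + 7017329429831*t^5

Under M = [[49,115],[32,123]] in GL_2(Z/163), e_{163}(P',Q') = e_{163}(P,Q)^(49*123-115*32 mod 163).
Inverting 65 mod 163: 158. Thus e_{163}(P,Q) = e(P',Q')^{158}.
n = 163 = (10100011)_2 (8 bits, wt 4); accumulate f_{163,P'}(Q'+S)/f_{163,P'}(S) along the 7-step ladder.
So e_{163}(P',Q') = 5519034461141 + 4352558943021*t + 10013015447826*t^2 + 18151818089442*t^3 + 21347234225654*t^4 + 13770371575089*t^5.
Thus e_{163}(P,Q) = 13423565085034 + 327475102291*t + 2444671011926*t^2 + 9775529837193*t^3 + 24533238139710*t^4 + 7017329429831*t^5.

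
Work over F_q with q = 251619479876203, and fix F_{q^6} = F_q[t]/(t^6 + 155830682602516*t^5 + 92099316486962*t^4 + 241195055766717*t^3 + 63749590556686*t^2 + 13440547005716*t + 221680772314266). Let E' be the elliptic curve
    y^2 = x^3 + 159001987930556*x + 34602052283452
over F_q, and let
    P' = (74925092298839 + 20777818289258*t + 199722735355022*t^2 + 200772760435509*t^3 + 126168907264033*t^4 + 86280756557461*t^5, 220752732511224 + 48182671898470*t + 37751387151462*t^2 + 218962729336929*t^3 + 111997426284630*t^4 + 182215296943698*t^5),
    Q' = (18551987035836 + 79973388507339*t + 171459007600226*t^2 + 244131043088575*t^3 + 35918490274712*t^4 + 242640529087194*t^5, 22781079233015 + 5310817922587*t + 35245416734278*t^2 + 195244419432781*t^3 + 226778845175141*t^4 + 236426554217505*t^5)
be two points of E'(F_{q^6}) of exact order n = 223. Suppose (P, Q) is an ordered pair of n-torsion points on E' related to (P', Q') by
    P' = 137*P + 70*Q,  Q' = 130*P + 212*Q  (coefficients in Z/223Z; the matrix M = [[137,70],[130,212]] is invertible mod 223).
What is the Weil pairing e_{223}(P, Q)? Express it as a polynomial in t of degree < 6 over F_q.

e_{223}(aP+bQ,cP+dQ) = e_{223}(P,Q)^(ad-bc); with (a,b,c,d)=(137,70,130,212) this gives the det-223 law.
Inverting 97 mod 223: 23. Thus e_{223}(P,Q) = e(P',Q')^{23}.
n = 223 = (11011111)_2 (8 bits, wt 7); accumulate f_{223,P'}(Q'+S)/f_{223,P'}(S) along the 7-step ladder.
Miller gives e_{223}(P',Q') = 153055100207045 + 202499788692504*t + 95519948924691*t^2 + 146031929237817*t^3 + 58560154025917*t^4 + 196497226780221*t^5 in F_{251619479876203^6}.
(153055100207045 + 202499788692504*t + 95519948924691*t^2 + 146031929237817*t^3 + 58560154025917*t^4 + 196497226780221*t^5)^{23} mod (251619479876203,f) = 69621528391345 + 121039109930132*t + 213351009391925*t^2 + 108642181932256*t^3 + 207549818375242*t^4 + 178074382597850*t^5.

69621528391345 + 121039109930132*t + 213351009391925*t^2 + 108642181932256*t^3 + 207549818375242*t^4 + 178074382597850*t^5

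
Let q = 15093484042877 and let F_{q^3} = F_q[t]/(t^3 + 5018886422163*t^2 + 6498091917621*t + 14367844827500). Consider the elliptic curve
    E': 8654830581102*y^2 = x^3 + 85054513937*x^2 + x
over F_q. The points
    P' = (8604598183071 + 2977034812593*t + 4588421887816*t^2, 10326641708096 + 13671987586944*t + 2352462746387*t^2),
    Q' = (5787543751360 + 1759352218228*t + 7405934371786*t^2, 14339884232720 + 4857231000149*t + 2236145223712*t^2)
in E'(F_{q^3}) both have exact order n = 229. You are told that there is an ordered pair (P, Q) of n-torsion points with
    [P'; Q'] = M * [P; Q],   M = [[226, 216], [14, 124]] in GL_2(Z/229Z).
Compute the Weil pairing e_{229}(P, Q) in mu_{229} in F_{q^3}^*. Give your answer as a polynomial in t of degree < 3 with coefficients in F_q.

621855684409 + 6941467101052*t + 11834027518624*t^2

e_{229}(aP+bQ,cP+dQ) = e_{229}(P,Q)^(ad-bc); with (a,b,c,d)=(226,216,14,124) this gives the det-229 law.
det M = 226*124 - 216*14 = 25000 = 39 (mod 229); 39^{-1} = 47 (mod 229).
Undo Montgomery via alpha=6328978828085, beta=7287769905203: (a',b')=(8678791297071,7148689137798) over F_{15093484042877}.
Double-and-add over 11100101: 8-1 doublings, 5-1 additions; each step l_{T,T}/v_{2T} or l_{T,P'}/v at Q'+S for random S.
Result: e(P',Q') = 8617899027615 + 14116591390874*t + 7385456983217*t^2.
e_{229}(P,Q) = (8617899027615 + 14116591390874*t + 7385456983217*t^2)^{47} = 621855684409 + 6941467101052*t + 11834027518624*t^2.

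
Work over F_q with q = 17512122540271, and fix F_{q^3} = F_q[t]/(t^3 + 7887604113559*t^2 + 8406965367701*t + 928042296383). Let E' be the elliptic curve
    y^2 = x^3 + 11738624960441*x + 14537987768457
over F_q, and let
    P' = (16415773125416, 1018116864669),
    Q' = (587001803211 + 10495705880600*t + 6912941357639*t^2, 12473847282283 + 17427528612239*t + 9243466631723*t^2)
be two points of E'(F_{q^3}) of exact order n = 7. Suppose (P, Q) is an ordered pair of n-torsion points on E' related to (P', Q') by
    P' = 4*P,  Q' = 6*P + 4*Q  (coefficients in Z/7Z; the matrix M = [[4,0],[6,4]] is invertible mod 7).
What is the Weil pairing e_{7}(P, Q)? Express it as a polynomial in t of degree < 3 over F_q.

Since e_{7}(P,P)=e_{7}(Q,Q)=1 and e_{7}(Q,P)=e_{7}(P,Q)^{-1}, expanding e_{7}(4*P,6*P + 4*Q) leaves e(P,Q)^det(M).
det(M) mod 7 = 2; its inverse in (Z/7)^* is 4 (check: 2*4 mod 7 = 1).
Build f_{7,P'} and f_{7,Q'} via the 3-bit ladder of 7=111_2; evaluate at shifted divisors; quotient in F_{17512122540271^3}.
f_P(D_Q)/f_Q(D_P) = 10352355349655 + 8865871635920*t + 14853384279388*t^2.
Thus e_{7}(P,Q) = 7455130309909 + 9815042743694*t + 9642838231524*t^2.

7455130309909 + 9815042743694*t + 9642838231524*t^2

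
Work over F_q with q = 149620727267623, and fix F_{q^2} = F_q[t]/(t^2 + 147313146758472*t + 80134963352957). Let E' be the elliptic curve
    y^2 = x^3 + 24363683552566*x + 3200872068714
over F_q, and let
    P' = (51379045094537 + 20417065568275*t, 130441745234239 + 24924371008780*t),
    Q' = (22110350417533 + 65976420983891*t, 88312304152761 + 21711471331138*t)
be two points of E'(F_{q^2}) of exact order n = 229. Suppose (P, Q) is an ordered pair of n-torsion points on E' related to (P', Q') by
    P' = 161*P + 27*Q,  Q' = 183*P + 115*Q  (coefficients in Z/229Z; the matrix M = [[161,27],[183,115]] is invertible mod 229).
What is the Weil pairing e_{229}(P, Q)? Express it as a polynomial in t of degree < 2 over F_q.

e_{229}(aP+bQ,cP+dQ) = e_{229}(P,Q)^(ad-bc); with (a,b,c,d)=(161,27,183,115) this gives the det-229 law.
Inverting 63 mod 229: 40. Thus e_{229}(P,Q) = e(P',Q')^{40}.
Miller loop for e_{229} over F_{149620727267623^2}: bits of 229 = 11100101; 7 double steps + 4 add steps, l/v at each.
e_{229}(P',Q') = 113148361201110 + 48475263910633*t.
Finally e_{229}(P,Q) = 110770866736010 + 25036643448384*t.

110770866736010 + 25036643448384*t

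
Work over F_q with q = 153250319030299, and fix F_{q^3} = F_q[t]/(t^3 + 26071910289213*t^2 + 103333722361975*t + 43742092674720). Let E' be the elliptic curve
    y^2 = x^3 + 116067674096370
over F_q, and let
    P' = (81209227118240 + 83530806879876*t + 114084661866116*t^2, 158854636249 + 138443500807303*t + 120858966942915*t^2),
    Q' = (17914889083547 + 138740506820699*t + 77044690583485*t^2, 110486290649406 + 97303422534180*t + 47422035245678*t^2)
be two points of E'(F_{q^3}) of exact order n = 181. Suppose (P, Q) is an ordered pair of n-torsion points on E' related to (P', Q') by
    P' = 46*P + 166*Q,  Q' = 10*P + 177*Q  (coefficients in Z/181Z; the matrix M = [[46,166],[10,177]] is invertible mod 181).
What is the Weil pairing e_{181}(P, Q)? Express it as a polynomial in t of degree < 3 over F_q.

Alternating bilinearity on E[181] (values in mu_{181} in F_{153250319030299^3}) gives e(P',Q') = e(P,Q)^det(M).
det(M) mod 181 = 147; its inverse in (Z/181)^* is 165 (check: 147*165 mod 181 = 1).
Run Miller on y^2=x^3+116067674096370 over F_{153250319030299}: ladder 10110101 (8 bits); e = f_P(D_Q)/f_Q(D_P).
f_P(D_Q)/f_Q(D_P) = 36683013842316 + 116604508880673*t + 74276971758059*t^2.
Raise to 165: e(P,Q) = 75564171672584 + 67880063935155*t + 91567324288762*t^2 in mu_{181}.

75564171672584 + 67880063935155*t + 91567324288762*t^2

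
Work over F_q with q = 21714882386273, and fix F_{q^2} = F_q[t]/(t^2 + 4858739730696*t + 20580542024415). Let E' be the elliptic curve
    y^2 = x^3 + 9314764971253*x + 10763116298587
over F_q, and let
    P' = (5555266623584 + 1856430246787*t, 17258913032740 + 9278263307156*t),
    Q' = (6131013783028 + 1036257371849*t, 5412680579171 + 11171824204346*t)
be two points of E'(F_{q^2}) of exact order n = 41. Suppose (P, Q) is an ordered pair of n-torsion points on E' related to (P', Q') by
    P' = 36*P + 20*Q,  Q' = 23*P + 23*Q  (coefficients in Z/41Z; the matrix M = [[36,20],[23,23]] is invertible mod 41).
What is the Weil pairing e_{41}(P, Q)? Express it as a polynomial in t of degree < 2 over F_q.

6418258036344 + 14390125992932*t

Under M = [[36,20],[23,23]] in GL_2(Z/41), e_{41}(P',Q') = e_{41}(P,Q)^(36*23-20*23 mod 41).
So e_{41}(P,Q) = e_{41}(P',Q')^{40}, since 40*40 = 1 mod 41.
Double-and-add over 101001: 6-1 doublings, 3-1 additions; each step l_{T,T}/v_{2T} or l_{T,P'}/v at Q'+S for random S.
f_P(D_Q)/f_Q(D_P) = 6369580621821 + 7324756393341*t.
Raise to 40: e(P,Q) = 6418258036344 + 14390125992932*t in mu_{41}.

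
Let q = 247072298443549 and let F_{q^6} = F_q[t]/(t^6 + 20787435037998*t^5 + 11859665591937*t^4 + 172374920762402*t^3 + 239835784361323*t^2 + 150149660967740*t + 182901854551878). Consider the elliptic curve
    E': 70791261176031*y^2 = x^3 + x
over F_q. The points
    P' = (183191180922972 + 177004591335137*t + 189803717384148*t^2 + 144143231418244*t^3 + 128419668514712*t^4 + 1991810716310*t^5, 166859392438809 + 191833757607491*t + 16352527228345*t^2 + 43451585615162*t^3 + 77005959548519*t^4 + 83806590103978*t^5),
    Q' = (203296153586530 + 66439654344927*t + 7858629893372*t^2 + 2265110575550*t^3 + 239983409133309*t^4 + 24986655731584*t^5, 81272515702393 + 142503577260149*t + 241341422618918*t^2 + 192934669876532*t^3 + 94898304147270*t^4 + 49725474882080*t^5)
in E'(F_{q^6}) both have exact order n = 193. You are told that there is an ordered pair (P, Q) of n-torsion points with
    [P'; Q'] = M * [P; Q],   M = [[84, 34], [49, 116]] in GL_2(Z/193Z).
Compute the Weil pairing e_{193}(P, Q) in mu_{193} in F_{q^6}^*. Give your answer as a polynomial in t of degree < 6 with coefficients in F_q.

e_{193}(aP+bQ,cP+dQ) = e_{193}(P,Q)^(ad-bc); with (a,b,c,d)=(84,34,49,116) this gives the det-193 law.
det(M) mod 193 = 165; its inverse in (Z/193)^* is 62 (check: 165*62 mod 193 = 1).
Montgomery->Weierstrass: x_W = 64317571058380*x, y_W=64317571058380*y on F_{247072298443549}; lands on y^2=x^3+74449023397826*x.
8-bit Miller (11000001) on E'/F_{247072298443549} with a'=74449023397826, b'=0: accumulate tangent/chord ratios at Q'+S and P'+S'.
Result: e(P',Q') = 194440453230872 + 26887603958653*t + 15371391034533*t^2 + 8285157441865*t^3 + 36309836155168*t^4 + 112106369940657*t^5.
Hence e(P,Q) = 144108359103028 + 48785487261338*t + 55688487842101*t^2 + 245756680147937*t^3 + 109845423431346*t^4 + 65083616465825*t^5 in F_{247072298443549^6}^*.

144108359103028 + 48785487261338*t + 55688487842101*t^2 + 245756680147937*t^3 + 109845423431346*t^4 + 65083616465825*t^5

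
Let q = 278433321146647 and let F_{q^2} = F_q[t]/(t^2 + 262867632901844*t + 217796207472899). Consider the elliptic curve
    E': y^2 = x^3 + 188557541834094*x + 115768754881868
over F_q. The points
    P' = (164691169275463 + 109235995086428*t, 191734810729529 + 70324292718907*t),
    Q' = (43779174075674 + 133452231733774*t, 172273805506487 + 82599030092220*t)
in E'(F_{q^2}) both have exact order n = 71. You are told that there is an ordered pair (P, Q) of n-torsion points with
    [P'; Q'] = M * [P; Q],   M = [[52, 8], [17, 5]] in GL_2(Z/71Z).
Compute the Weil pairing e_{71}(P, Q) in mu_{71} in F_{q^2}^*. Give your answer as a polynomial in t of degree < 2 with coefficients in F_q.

106665287358933 + 171156647770604*t

Under M = [[52,8],[17,5]] in GL_2(Z/71), e_{71}(P',Q') = e_{71}(P,Q)^(52*5-8*17 mod 71).
So e_{71}(P,Q) = e_{71}(P',Q')^{67}, since 53*67 = 1 mod 71.
n = 71 = (1000111)_2 (7 bits, wt 4); accumulate f_{71,P'}(Q'+S)/f_{71,P'}(S) along the 6-step ladder.
So e_{71}(P',Q') = 62945884261651 + 121563168079169*t.
e_{71}(P,Q) = (62945884261651 + 121563168079169*t)^{67} = 106665287358933 + 171156647770604*t.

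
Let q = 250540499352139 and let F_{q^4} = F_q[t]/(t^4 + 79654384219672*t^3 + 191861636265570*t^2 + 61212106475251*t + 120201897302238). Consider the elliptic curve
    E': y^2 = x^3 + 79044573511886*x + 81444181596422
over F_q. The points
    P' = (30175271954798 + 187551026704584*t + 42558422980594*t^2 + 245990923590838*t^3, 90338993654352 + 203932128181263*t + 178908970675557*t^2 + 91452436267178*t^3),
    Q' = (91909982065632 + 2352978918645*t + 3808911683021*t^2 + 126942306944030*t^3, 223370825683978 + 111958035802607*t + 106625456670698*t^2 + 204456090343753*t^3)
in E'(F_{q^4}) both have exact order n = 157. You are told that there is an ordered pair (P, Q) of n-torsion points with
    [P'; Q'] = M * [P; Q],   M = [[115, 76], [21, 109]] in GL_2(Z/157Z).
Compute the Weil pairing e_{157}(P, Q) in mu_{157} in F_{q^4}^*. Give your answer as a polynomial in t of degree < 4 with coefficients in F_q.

126380453250646 + 130129521333717*t + 201128055586233*t^2 + 36357407625533*t^3

e_{157} is bilinear + alternating on E[157], so e_{157}(115*P + 76*Q, 21*P + 109*Q) = e_{157}(P,Q)^(115*109-76*21).
Hence e(P,Q) = e(P',Q')^{40} where 40 = 106^{-1} mod 157.
8-bit Miller (10011101) on E'/F_{250540499352139} with a'=79044573511886, b'=81444181596422: accumulate tangent/chord ratios at Q'+S and P'+S'.
The quotient is 104375179038624 + 149194337452281*t + 161176156199621*t^2 + 17442998282141*t^3.
Hence e(P,Q) = 126380453250646 + 130129521333717*t + 201128055586233*t^2 + 36357407625533*t^3 in F_{250540499352139^4}^*.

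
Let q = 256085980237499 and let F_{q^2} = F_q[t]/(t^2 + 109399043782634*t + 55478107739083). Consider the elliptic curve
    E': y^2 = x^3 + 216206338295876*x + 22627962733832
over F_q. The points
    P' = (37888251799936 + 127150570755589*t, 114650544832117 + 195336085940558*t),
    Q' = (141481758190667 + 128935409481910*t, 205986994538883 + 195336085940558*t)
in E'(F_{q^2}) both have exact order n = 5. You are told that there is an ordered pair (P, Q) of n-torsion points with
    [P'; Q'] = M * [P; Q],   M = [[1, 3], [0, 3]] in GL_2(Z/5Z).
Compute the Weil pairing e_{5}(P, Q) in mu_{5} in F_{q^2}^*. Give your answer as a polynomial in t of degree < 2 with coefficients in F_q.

106249030013801 + 92677576953691*t

Alternating bilinearity on E[5] (values in mu_{5} in F_{256085980237499^2}) gives e(P',Q') = e(P,Q)^det(M).
So e_{5}(P,Q) = e_{5}(P',Q')^{2}, since 3*2 = 1 mod 5.
Miller loop for e_{5} over F_{256085980237499^2}: bits of 5 = 101; 2 double steps + 1 add steps, l/v at each.
e_{5}(P',Q') = 81991508428957 + 202542368862662*t.
Finally e_{5}(P,Q) = 106249030013801 + 92677576953691*t.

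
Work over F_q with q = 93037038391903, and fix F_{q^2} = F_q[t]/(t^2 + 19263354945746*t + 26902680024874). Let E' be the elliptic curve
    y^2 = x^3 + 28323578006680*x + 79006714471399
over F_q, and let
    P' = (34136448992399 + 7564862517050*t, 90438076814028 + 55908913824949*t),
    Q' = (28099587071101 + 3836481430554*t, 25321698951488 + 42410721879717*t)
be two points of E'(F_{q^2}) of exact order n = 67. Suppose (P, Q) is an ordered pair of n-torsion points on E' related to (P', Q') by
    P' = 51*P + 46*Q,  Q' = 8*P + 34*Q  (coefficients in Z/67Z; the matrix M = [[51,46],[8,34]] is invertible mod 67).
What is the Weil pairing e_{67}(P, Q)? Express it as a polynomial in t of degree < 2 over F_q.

e_{67}(aP+bQ,cP+dQ) = e_{67}(P,Q)^(ad-bc); with (a,b,c,d)=(51,46,8,34) this gives the det-67 law.
51*34 - 46*8 = 1366; reduced mod 67: det = 26, inverse 49.
Double-and-add over 1000011: 7-1 doublings, 3-1 additions; each step l_{T,T}/v_{2T} or l_{T,P'}/v at Q'+S for random S.
The quotient is 69593283707094 + 23304996407177*t.
Finally e_{67}(P,Q) = 85010845213828 + 32867183533413*t.

85010845213828 + 32867183533413*t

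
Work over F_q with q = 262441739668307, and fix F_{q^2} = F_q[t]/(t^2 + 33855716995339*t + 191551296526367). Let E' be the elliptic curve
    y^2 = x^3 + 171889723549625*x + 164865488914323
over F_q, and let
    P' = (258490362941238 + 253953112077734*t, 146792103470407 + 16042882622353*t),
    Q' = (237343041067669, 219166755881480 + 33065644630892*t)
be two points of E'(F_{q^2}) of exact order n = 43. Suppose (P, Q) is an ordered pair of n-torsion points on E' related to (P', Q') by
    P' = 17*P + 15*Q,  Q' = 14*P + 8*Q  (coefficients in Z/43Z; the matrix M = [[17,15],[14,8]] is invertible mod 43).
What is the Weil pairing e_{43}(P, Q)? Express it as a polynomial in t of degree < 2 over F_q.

e_{43}(aP+bQ,cP+dQ) = e_{43}(P,Q)^(ad-bc); with (a,b,c,d)=(17,15,14,8) this gives the det-43 law.
So e_{43}(P,Q) = e_{43}(P',Q')^{18}, since 12*18 = 1 mod 43.
Miller loop for e_{43} over F_{262441739668307^2}: bits of 43 = 101011; 5 double steps + 3 add steps, l/v at each.
Miller gives e_{43}(P',Q') = 252770385826907 + 90082165571850*t in F_{262441739668307^2}.
Finally e_{43}(P,Q) = 29475272793429 + 124687350299178*t.

29475272793429 + 124687350299178*t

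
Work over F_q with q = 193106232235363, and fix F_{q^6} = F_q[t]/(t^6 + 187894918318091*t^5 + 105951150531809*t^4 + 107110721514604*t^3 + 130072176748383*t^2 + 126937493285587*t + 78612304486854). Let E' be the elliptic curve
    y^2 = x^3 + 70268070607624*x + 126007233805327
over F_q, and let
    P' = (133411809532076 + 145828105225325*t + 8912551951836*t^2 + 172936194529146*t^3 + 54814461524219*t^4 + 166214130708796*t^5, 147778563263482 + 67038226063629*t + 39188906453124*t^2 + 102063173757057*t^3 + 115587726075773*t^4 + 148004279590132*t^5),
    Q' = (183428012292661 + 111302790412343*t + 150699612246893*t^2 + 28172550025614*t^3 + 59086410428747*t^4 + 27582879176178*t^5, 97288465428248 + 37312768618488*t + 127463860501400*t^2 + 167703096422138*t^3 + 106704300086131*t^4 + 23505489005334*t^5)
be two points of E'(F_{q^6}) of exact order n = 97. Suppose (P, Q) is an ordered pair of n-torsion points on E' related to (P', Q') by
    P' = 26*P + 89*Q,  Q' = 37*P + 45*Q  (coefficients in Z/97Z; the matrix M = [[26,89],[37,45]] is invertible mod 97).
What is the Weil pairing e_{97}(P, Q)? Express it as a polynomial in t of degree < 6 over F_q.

Under M = [[26,89],[37,45]] in GL_2(Z/97), e_{97}(P',Q') = e_{97}(P,Q)^(26*45-89*37 mod 97).
So e_{97}(P,Q) = e_{97}(P',Q')^{53}, since 11*53 = 1 mod 97.
Build f_{97,P'} and f_{97,Q'} via the 7-bit ladder of 97=1100001_2; evaluate at shifted divisors; quotient in F_{193106232235363^6}.
f_P(D_Q)/f_Q(D_P) = 118921351045529 + 5410206866762*t + 58804649404228*t^2 + 100098746827268*t^3 + 18331375329684*t^4 + 56992964683440*t^5.
Hence e(P,Q) = 140752836558857 + 144346873576070*t + 10043272224619*t^2 + 71488024384234*t^3 + 2189121765493*t^4 + 46056835811635*t^5 in F_{193106232235363^6}^*.

140752836558857 + 144346873576070*t + 10043272224619*t^2 + 71488024384234*t^3 + 2189121765493*t^4 + 46056835811635*t^5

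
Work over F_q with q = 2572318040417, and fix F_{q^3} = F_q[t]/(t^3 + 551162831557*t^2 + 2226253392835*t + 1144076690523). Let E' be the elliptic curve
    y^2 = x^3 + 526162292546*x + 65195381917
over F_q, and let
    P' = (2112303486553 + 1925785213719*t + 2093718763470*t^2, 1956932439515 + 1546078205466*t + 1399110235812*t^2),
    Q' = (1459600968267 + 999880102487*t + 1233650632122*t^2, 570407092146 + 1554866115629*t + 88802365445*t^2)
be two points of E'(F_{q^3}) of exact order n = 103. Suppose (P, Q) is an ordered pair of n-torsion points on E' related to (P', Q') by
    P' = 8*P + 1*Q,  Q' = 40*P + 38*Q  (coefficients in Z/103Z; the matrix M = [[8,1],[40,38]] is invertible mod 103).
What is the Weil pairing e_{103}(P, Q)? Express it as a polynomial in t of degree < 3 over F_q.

2103721209419 + 1979655645882*t + 1439814230350*t^2

Since e_{103}(P,P)=e_{103}(Q,Q)=1 and e_{103}(Q,P)=e_{103}(P,Q)^{-1}, expanding e_{103}(8*P + 1*Q,40*P + 38*Q) leaves e(P,Q)^det(M).
det M = 8*38 - 1*40 = 264 = 58 (mod 103); 58^{-1} = 16 (mod 103).
Miller loop for e_{103} over F_{2572318040417^3}: bits of 103 = 1100111; 6 double steps + 4 add steps, l/v at each.
So e_{103}(P',Q') = 811006451008 + 252403799950*t + 2251561663231*t^2.
Thus e_{103}(P,Q) = 2103721209419 + 1979655645882*t + 1439814230350*t^2.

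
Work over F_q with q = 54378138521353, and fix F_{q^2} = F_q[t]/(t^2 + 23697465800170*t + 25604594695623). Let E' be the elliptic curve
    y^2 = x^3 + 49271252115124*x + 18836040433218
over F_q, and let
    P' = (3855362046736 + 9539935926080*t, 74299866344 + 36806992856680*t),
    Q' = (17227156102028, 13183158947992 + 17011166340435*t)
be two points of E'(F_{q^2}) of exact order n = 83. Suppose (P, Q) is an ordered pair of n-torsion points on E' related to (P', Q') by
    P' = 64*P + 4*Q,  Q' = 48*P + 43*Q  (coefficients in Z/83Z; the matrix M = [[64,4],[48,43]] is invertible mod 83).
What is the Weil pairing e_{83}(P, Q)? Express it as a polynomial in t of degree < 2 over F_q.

35172028180472 + 51249251438640*t

Since e_{83}(P,P)=e_{83}(Q,Q)=1 and e_{83}(Q,P)=e_{83}(P,Q)^{-1}, expanding e_{83}(64*P + 4*Q,48*P + 43*Q) leaves e(P,Q)^det(M).
Hence e(P,Q) = e(P',Q')^{51} where 51 = 70^{-1} mod 83.
Build f_{83,P'} and f_{83,Q'} via the 7-bit ladder of 83=1010011_2; evaluate at shifted divisors; quotient in F_{54378138521353^2}.
The quotient is 5765974766013 + 19869156620396*t.
Hence e(P,Q) = 35172028180472 + 51249251438640*t in F_{54378138521353^2}^*.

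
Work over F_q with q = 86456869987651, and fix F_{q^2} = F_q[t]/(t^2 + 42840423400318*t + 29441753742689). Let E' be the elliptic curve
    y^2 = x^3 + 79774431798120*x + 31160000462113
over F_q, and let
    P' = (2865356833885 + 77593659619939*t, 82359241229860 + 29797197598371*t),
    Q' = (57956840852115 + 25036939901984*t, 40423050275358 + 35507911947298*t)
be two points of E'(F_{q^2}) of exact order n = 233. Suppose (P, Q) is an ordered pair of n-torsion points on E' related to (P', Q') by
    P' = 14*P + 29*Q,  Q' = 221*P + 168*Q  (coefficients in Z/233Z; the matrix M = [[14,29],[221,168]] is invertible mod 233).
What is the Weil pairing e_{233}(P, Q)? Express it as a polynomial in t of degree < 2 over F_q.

Under M = [[14,29],[221,168]] in GL_2(Z/233), e_{233}(P',Q') = e_{233}(P,Q)^(14*168-29*221 mod 233).
14*168 - 29*221 = -4057; reduced mod 233: det = 137, inverse 216.
8-bit Miller (11101001) on E'/F_{86456869987651} with a'=79774431798120, b'=31160000462113: accumulate tangent/chord ratios at Q'+S and P'+S'.
e_{233}(P',Q') = 43237610875920 + 35272327503579*t.
(43237610875920 + 35272327503579*t)^{216} mod (86456869987651,f) = 26026037927552 + 18480875258890*t.

26026037927552 + 18480875258890*t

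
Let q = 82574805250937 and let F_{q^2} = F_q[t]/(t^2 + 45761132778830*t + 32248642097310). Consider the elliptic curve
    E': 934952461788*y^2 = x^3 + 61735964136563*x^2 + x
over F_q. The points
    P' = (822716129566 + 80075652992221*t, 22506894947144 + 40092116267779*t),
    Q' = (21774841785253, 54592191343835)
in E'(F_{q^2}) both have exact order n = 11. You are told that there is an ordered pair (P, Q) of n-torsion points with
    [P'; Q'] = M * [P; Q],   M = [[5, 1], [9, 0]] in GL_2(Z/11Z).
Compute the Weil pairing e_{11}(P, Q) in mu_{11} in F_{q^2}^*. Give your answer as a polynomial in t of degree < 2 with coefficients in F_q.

The 11-Weil pairing on E[11] over F_{82574805250937} is alternating-bilinear: e_{11}(P',Q') = e_{11}(P,Q)^det(M).
5*0 - 1*9 = -9; reduced mod 11: det = 2, inverse 6.
Undo Montgomery via alpha=52209223300109, beta=22081191480101: (a',b')=(79045976694287,43113963640854) over F_{82574805250937}.
n = 11 = (1011)_2 (4 bits, wt 3); accumulate f_{11,P'}(Q'+S)/f_{11,P'}(S) along the 3-step ladder.
The quotient is 78992925585402 + 46128881238492*t.
Hence e(P,Q) = 66520480076835 + 25900107765099*t in F_{82574805250937^2}^*.

66520480076835 + 25900107765099*t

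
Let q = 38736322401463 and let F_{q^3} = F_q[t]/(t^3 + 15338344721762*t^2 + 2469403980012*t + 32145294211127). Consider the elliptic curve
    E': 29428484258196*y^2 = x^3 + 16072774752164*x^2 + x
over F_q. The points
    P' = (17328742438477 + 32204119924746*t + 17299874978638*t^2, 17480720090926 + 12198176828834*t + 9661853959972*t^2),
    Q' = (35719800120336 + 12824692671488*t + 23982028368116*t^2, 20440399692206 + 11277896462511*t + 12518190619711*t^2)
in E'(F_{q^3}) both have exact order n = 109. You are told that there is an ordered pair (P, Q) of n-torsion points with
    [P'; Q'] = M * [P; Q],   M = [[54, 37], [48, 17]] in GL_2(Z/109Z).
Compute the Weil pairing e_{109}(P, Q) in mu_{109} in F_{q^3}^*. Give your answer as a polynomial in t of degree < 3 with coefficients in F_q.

Since e_{109}(P,P)=e_{109}(Q,Q)=1 and e_{109}(Q,P)=e_{109}(P,Q)^{-1}, expanding e_{109}(54*P + 37*Q,48*P + 17*Q) leaves e(P,Q)^det(M).
54*17 - 37*48 = -858; reduced mod 109: det = 14, inverse 39.
(x,y)|->(15992558431342x+10993864071694,15992558431342y) sends E' to y^2=x^3+30802874912745*x+14021253572358.
Double-and-add over 1101101: 7-1 doublings, 5-1 additions; each step l_{T,T}/v_{2T} or l_{T,P'}/v at Q'+S for random S.
e_{109}(P',Q') = 23924765079087 + 16914915468922*t + 9986232370407*t^2.
Hence e(P,Q) = 22706746533269 + 23657731453525*t + 17141968802291*t^2 in F_{38736322401463^3}^*.

22706746533269 + 23657731453525*t + 17141968802291*t^2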